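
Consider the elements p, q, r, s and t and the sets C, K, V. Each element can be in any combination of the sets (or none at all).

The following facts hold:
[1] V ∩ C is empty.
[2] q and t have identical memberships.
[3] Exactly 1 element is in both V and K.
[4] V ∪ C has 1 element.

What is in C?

C = {}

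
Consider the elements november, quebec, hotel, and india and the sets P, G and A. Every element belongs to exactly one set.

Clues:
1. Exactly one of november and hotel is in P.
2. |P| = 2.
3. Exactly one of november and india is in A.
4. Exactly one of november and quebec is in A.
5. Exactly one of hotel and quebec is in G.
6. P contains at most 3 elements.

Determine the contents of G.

G = {quebec}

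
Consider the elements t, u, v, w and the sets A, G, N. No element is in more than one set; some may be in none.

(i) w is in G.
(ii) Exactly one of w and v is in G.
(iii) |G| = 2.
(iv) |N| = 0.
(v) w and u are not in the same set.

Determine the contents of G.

From (i): w ∈ G.
(ii) (exactly one): v ∉ G.
(iv): N already has 0, so the rest are out.
(v): u ∉ G.
(iii): only 2 candidates remain for G, so all are in.

G = {t, w}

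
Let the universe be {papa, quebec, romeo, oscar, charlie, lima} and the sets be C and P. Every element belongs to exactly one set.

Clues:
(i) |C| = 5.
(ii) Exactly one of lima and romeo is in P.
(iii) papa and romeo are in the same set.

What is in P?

P = {lima}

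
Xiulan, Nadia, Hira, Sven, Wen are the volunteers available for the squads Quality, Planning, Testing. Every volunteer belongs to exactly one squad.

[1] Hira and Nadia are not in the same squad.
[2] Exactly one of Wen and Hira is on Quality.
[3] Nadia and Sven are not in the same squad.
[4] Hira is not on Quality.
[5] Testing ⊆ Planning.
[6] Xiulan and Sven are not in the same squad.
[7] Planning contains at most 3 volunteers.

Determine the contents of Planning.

Planning = {Hira, Sven}

From (4): Hira ∉ Quality.
(2) (exactly one): Wen ∈ Quality.
Suppose Xiulan ∈ Planning: no assignment then satisfies all the clues, so Xiulan ∉ Planning.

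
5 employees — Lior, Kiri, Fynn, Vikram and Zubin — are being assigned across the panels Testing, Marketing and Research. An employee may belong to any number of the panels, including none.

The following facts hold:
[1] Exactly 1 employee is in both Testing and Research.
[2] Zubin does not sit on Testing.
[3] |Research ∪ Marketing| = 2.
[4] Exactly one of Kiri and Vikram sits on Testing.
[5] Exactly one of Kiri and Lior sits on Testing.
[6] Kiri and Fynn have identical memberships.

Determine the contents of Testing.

Testing = {Lior, Vikram}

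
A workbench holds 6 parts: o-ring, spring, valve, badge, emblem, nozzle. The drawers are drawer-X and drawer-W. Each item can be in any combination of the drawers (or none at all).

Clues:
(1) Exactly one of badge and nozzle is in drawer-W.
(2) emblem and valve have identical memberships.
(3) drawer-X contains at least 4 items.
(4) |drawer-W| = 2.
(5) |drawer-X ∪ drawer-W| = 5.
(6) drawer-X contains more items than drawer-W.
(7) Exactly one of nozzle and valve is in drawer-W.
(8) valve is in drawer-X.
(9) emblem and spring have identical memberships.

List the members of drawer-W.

drawer-W = {nozzle, o-ring}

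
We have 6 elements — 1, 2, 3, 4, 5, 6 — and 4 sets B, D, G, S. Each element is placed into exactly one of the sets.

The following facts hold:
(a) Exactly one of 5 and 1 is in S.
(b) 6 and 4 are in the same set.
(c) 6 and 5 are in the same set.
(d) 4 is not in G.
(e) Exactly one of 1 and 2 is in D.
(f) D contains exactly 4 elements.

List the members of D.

D = {2, 4, 5, 6}

From (d): 4 ∉ G.
(b): 6 matches 4: 6 ∉ G.
(c): 5 matches 6: 5 ∉ G.
Suppose 1 ∈ D: no assignment then satisfies all the clues, so 1 ∉ D.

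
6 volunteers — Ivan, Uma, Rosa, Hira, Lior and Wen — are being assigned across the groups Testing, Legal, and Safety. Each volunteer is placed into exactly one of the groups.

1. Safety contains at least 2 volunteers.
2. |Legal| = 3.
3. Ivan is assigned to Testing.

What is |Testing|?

From (3): Ivan ∈ Testing.
Suppose Uma ∈ Testing: no assignment then satisfies all the clues, so Uma ∉ Testing.

1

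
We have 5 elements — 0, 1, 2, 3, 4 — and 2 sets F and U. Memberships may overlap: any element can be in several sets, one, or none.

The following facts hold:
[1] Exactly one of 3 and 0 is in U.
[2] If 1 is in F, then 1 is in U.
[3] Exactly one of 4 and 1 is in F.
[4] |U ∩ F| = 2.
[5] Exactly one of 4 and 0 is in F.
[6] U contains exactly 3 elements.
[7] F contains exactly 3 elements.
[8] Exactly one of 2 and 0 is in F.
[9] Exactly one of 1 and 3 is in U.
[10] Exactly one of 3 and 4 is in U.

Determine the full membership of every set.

F = {0, 1, 3}; U = {0, 1, 4}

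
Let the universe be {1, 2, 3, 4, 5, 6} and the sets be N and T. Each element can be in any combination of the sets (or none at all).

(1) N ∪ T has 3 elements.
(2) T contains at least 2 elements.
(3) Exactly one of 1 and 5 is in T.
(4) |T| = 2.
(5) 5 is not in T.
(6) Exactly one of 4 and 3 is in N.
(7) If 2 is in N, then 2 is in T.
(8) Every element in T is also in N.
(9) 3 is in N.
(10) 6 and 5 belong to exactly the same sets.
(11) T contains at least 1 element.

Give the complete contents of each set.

N = {1, 2, 3}; T = {1, 2}

From (5): 5 ∉ T.
From (9): 3 ∈ N.
(3) (exactly one): 1 ∈ T.
(6) (exactly one): 4 ∉ N.
(8) with 1 ∈ T: 1 ∈ N.
(8) contrapositive: 4 ∉ T.
(10): 6 matches 5: 6 ∉ T.
Suppose 2 ∉ N: no assignment then satisfies all the clues, so 2 ∈ N.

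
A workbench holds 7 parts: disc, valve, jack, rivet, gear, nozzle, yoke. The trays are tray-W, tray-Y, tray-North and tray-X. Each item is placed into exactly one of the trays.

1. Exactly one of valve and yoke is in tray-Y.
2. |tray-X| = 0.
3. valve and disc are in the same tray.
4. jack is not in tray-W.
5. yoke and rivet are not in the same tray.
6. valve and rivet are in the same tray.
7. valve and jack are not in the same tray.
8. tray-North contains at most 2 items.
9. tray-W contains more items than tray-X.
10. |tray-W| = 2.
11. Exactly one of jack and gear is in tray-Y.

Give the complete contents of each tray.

tray-W = {nozzle, yoke}; tray-Y = {disc, gear, rivet, valve}; tray-North = {jack}; tray-X = {}

From (4): jack ∉ tray-W.
(2): tray-X already has 0, so the rest are out.
Suppose disc ∈ tray-W: no assignment then satisfies all the clues, so disc ∉ tray-W.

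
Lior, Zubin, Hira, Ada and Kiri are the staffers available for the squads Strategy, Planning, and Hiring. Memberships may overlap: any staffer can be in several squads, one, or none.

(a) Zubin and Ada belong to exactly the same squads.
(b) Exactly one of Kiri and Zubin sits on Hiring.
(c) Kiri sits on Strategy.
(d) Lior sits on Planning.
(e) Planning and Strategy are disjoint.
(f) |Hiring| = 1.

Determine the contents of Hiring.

Hiring = {Kiri}

From (c): Kiri ∈ Strategy.
From (d): Lior ∈ Planning.
(e) (disjoint): Lior ∉ Strategy.
(e) (disjoint): Kiri ∉ Planning.
Suppose Lior ∈ Hiring: no assignment then satisfies all the clues, so Lior ∉ Hiring.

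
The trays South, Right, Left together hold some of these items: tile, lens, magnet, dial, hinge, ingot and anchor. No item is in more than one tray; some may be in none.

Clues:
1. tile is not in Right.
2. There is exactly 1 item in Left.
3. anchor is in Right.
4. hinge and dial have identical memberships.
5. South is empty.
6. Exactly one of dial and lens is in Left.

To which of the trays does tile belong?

tile: none

From (1): tile ∉ Right.
From (3): anchor ∈ Right.
(5): South already has 0, so the rest are out.
Suppose tile ∈ Left: no assignment then satisfies all the clues, so tile ∉ Left.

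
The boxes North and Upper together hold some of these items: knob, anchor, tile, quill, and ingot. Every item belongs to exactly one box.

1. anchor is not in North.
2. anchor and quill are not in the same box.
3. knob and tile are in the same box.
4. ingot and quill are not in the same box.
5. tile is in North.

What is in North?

North = {knob, quill, tile}

From (1): anchor ∉ North.
From (5): tile ∈ North.
(3): knob matches tile: knob ∈ North.
Only one box left: anchor ∈ Upper.
(2): quill ∉ Upper.
Only one box left: quill ∈ North.
(4): ingot ∉ North.
Only one box left: ingot ∈ Upper.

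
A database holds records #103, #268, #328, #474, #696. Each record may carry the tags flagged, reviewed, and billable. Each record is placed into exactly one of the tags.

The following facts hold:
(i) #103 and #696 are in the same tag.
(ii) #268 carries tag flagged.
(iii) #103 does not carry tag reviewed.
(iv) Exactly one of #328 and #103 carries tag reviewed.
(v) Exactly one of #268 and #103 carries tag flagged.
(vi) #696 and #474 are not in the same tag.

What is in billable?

From (ii): #268 ∈ flagged.
From (iii): #103 ∉ reviewed.
(i): #696 matches #103: #696 ∉ reviewed.
(iv) (exactly one): #328 ∈ reviewed.
(v) (exactly one): #103 ∉ flagged.
Only one tag left: #103 ∈ billable.
(i): #696 matches #103: #696 ∉ flagged.
(i): #696 matches #103: #696 ∈ billable.
(vi): #474 ∉ billable.

billable = {#103, #696}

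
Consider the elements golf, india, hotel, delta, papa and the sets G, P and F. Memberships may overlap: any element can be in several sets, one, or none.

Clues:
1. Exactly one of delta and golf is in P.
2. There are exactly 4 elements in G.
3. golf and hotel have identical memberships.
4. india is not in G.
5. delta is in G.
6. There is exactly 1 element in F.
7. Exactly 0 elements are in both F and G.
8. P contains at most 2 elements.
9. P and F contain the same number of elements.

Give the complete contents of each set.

G = {delta, golf, hotel, papa}; P = {delta}; F = {india}

From (4): india ∉ G.
From (5): delta ∈ G.
(2): only 4 candidates remain for G, so all are in.
Suppose golf ∈ P: no assignment then satisfies all the clues, so golf ∉ P.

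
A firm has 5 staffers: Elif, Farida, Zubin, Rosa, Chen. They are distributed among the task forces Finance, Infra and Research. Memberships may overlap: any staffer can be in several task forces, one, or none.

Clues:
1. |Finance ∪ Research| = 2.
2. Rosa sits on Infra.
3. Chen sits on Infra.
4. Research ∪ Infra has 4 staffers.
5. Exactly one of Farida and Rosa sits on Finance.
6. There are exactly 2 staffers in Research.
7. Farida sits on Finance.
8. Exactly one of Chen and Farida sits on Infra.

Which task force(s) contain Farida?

From (2): Rosa ∈ Infra.
From (3): Chen ∈ Infra.
From (7): Farida ∈ Finance.
(5) (exactly one): Rosa ∉ Finance.
(8) (exactly one): Farida ∉ Infra.
Suppose Farida ∉ Research: no assignment then satisfies all the clues, so Farida ∈ Research.

Farida: Finance, Research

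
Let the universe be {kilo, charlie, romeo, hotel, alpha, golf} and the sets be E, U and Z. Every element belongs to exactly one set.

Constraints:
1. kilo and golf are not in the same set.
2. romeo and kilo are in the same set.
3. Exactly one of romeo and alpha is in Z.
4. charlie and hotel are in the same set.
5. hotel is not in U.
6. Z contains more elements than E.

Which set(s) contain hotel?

hotel: Z

From (5): hotel ∉ U.
(4): charlie matches hotel: charlie ∉ U.
Suppose hotel ∈ E: no assignment then satisfies all the clues, so hotel ∉ E.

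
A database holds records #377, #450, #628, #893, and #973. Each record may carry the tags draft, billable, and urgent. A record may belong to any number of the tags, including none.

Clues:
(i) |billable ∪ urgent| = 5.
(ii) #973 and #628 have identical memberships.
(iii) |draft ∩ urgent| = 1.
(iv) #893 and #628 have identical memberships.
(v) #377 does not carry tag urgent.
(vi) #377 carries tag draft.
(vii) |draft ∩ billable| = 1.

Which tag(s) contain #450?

From (v): #377 ∉ urgent.
From (vi): #377 ∈ draft.
Suppose #450 ∉ draft: no assignment then satisfies all the clues, so #450 ∈ draft.

#450: draft, urgent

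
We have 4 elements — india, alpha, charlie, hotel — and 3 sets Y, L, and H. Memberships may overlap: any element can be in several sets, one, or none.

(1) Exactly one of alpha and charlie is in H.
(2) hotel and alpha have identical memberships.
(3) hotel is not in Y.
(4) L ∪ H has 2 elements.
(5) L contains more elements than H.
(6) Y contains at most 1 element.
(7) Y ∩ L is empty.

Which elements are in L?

L = {charlie, india}

From (3): hotel ∉ Y.
(2): alpha matches hotel: alpha ∉ Y.
Suppose india ∉ L: no assignment then satisfies all the clues, so india ∈ L.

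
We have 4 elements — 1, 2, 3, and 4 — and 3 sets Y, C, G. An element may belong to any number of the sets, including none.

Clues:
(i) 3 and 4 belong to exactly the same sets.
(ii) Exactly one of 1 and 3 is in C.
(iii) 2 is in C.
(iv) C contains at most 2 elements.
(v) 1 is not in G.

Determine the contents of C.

C = {1, 2}

From (iii): 2 ∈ C.
From (v): 1 ∉ G.
Suppose 1 ∉ C: no assignment then satisfies all the clues, so 1 ∈ C.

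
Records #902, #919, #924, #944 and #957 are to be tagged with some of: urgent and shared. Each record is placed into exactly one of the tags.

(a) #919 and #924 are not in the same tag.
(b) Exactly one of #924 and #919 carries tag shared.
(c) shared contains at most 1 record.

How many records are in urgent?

4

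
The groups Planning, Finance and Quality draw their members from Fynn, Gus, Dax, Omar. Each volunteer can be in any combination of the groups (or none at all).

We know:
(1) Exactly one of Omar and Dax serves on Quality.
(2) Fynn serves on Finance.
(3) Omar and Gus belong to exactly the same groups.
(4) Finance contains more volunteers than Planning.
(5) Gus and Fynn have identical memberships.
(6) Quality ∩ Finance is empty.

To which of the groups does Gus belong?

Gus: Finance

From (2): Fynn ∈ Finance.
(5): Gus matches Fynn: Gus ∈ Finance.
(6) (disjoint): Fynn ∉ Quality.
(6) (disjoint): Gus ∉ Quality.
(3): Omar matches Gus: Omar ∈ Finance.
(3): Omar matches Gus: Omar ∉ Quality.
(1) (exactly one): Dax ∈ Quality.
(6) (disjoint): Dax ∉ Finance.
Suppose Gus ∈ Planning: no assignment then satisfies all the clues, so Gus ∉ Planning.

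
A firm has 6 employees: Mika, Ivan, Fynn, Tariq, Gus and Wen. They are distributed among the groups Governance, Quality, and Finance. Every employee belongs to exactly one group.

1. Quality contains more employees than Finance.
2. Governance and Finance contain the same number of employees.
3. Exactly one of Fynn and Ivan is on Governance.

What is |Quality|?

4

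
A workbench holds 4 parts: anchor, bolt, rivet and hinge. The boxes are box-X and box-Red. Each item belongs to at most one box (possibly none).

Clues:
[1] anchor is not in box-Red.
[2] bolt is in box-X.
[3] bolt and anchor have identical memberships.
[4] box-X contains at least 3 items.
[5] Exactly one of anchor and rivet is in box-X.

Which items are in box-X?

From (1): anchor ∉ box-Red.
From (2): bolt ∈ box-X.
(3): anchor matches bolt: anchor ∈ box-X.
(5) (exactly one): rivet ∉ box-X.
(4): only 3 candidates remain for box-X, so all are in.

box-X = {anchor, bolt, hinge}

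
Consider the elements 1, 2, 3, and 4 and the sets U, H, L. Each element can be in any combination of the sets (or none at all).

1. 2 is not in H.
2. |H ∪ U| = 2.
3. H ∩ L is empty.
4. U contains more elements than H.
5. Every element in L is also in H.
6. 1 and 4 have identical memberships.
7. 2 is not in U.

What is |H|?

0

From (1): 2 ∉ H.
From (7): 2 ∉ U.
(5) contrapositive: 2 ∉ L.
Suppose 1 ∉ U: no assignment then satisfies all the clues, so 1 ∈ U.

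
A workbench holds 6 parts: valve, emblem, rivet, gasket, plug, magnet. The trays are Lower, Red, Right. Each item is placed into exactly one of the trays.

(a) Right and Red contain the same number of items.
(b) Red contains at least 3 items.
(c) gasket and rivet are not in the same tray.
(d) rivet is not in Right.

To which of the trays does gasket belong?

gasket: Right

From (d): rivet ∉ Right.
Suppose gasket ∈ Lower: no assignment then satisfies all the clues, so gasket ∉ Lower.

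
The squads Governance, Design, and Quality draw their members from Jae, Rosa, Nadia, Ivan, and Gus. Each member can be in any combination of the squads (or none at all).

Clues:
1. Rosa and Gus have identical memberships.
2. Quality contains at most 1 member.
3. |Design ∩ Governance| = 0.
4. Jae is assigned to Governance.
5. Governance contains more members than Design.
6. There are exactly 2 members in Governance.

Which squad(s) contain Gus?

Gus: none

From (4): Jae ∈ Governance.
Suppose Gus ∈ Governance: no assignment then satisfies all the clues, so Gus ∉ Governance.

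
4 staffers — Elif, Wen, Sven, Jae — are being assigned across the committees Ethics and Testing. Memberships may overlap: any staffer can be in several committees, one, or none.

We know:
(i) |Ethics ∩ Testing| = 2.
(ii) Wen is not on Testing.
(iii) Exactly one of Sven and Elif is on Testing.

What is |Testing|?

2

From (ii): Wen ∉ Testing.
Suppose Jae ∉ Ethics: no assignment then satisfies all the clues, so Jae ∈ Ethics.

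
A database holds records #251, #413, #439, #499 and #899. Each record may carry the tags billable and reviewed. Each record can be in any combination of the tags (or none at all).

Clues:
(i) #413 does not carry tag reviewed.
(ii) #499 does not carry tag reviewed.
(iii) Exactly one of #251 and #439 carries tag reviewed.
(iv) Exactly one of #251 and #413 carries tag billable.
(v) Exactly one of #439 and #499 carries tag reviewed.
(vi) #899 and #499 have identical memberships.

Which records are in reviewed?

reviewed = {#439}

From (i): #413 ∉ reviewed.
From (ii): #499 ∉ reviewed.
(v) (exactly one): #439 ∈ reviewed.
(vi): #899 matches #499: #899 ∉ reviewed.
(iii) (exactly one): #251 ∉ reviewed.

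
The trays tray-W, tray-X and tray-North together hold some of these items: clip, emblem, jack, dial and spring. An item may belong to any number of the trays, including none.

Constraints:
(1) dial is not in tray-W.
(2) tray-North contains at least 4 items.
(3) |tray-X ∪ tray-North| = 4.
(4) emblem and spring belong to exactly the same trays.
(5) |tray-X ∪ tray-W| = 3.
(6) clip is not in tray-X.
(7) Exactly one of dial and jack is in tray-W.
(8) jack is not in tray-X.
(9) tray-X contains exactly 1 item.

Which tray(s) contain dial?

dial: tray-North, tray-X

From (1): dial ∉ tray-W.
From (6): clip ∉ tray-X.
From (8): jack ∉ tray-X.
(7) (exactly one): jack ∈ tray-W.
Suppose dial ∉ tray-X: no assignment then satisfies all the clues, so dial ∈ tray-X.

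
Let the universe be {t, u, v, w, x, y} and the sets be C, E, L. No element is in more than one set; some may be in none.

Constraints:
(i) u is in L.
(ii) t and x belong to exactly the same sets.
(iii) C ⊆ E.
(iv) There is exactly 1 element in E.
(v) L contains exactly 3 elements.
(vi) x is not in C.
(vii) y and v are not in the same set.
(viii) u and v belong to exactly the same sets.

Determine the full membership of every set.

C = {}; E = {y}; L = {u, v, w}

From (i): u ∈ L.
From (vi): x ∉ C.
(ii): t matches x: t ∉ C.
(viii): v matches u: v ∉ C.
(viii): v matches u: v ∉ E.
(viii): v matches u: v ∈ L.
(vii): y ∉ L.
Suppose t ∈ E: no assignment then satisfies all the clues, so t ∉ E.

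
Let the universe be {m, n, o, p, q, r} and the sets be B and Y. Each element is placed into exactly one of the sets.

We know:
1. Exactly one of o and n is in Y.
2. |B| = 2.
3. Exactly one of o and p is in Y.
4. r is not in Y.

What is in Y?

Y = {m, n, p, q}

From (4): r ∉ Y.
Only one set left: r ∈ B.
Suppose m ∉ Y: no assignment then satisfies all the clues, so m ∈ Y.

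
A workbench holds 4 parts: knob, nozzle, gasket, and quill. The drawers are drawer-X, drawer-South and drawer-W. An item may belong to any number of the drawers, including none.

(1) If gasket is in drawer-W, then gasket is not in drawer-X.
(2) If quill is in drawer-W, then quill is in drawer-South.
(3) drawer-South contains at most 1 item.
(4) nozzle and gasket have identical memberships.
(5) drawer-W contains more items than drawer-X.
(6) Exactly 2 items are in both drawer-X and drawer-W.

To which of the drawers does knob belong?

knob: drawer-W, drawer-X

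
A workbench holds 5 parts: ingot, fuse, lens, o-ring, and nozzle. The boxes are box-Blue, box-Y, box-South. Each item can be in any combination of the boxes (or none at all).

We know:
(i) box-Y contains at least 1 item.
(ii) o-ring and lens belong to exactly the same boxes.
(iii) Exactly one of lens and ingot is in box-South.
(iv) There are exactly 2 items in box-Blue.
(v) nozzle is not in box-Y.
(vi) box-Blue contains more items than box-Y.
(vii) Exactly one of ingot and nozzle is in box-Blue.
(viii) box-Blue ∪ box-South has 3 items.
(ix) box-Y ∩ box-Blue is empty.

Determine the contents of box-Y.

box-Y = {ingot}

From (v): nozzle ∉ box-Y.
Suppose ingot ∉ box-Y: no assignment then satisfies all the clues, so ingot ∈ box-Y.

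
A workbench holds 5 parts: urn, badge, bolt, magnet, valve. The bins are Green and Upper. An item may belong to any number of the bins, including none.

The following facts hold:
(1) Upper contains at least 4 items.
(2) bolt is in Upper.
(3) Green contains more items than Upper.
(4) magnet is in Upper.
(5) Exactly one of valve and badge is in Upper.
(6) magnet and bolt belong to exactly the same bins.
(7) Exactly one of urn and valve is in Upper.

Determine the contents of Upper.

From (2): bolt ∈ Upper.
From (4): magnet ∈ Upper.
Suppose urn ∉ Upper: no assignment then satisfies all the clues, so urn ∈ Upper.

Upper = {badge, bolt, magnet, urn}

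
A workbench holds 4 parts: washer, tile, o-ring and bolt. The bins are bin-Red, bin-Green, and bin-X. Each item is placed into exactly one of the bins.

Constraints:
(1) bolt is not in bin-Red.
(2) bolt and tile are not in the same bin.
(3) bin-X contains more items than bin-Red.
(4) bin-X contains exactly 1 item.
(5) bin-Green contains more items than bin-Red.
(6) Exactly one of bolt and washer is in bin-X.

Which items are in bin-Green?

bin-Green = {o-ring, tile, washer}

From (1): bolt ∉ bin-Red.
Suppose washer ∉ bin-Green: no assignment then satisfies all the clues, so washer ∈ bin-Green.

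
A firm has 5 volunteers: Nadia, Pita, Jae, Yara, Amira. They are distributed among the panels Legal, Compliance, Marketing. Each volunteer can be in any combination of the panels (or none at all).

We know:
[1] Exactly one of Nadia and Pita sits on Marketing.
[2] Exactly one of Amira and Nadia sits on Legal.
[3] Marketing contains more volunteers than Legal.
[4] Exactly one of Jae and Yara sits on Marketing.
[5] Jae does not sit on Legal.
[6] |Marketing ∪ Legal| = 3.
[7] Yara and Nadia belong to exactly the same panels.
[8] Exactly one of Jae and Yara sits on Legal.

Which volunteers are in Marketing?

Marketing = {Amira, Nadia, Yara}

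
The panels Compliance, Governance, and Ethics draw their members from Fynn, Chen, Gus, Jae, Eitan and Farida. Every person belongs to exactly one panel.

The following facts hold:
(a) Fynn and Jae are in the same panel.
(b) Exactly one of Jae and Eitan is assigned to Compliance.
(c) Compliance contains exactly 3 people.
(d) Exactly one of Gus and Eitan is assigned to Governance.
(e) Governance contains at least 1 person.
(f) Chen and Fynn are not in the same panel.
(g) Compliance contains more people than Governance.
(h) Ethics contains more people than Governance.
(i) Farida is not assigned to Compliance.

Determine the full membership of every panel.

Compliance = {Fynn, Gus, Jae}; Governance = {Eitan}; Ethics = {Chen, Farida}

From (i): Farida ∉ Compliance.
Suppose Fynn ∉ Compliance: no assignment then satisfies all the clues, so Fynn ∈ Compliance.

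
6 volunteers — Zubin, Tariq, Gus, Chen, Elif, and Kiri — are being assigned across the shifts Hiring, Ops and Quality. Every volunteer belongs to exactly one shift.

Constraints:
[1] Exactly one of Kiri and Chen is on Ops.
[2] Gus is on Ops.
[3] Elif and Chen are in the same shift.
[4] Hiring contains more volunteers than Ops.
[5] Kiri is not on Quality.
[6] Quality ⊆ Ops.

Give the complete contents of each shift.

Hiring = {Chen, Elif, Tariq, Zubin}; Ops = {Gus, Kiri}; Quality = {}

From (2): Gus ∈ Ops.
From (5): Kiri ∉ Quality.
Suppose Zubin ∉ Hiring: no assignment then satisfies all the clues, so Zubin ∈ Hiring.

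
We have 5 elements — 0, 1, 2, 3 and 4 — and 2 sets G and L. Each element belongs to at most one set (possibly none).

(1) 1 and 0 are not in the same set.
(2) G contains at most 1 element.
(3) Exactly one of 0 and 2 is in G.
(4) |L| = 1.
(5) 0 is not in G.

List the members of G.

From (5): 0 ∉ G.
(3) (exactly one): 2 ∈ G.
(2): G already has 1, so the rest are out.

G = {2}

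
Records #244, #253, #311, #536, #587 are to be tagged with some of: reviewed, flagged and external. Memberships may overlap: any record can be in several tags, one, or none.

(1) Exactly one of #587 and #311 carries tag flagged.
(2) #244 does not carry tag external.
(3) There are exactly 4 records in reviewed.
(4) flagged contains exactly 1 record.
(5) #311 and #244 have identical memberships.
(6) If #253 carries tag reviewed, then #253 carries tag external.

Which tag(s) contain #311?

#311: reviewed

From (2): #244 ∉ external.
(5): #311 matches #244: #311 ∉ external.
Suppose #311 ∉ reviewed: no assignment then satisfies all the clues, so #311 ∈ reviewed.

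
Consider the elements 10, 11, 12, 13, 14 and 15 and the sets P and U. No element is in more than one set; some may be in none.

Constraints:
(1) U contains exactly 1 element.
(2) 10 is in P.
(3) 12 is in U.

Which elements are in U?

From (2): 10 ∈ P.
From (3): 12 ∈ U.
(1): U already has 1, so the rest are out.

U = {12}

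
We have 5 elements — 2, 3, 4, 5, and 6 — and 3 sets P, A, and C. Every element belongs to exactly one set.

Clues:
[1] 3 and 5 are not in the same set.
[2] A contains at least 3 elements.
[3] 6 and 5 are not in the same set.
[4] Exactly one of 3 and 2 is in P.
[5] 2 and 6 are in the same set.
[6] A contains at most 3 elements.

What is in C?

C = {5}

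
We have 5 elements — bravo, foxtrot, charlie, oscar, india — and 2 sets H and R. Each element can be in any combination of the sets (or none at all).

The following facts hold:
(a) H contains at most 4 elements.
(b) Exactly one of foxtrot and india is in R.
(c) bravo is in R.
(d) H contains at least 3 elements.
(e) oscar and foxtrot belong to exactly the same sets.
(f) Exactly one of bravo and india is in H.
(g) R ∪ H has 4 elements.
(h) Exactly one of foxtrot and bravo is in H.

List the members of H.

H = {foxtrot, india, oscar}

From (c): bravo ∈ R.
Suppose bravo ∈ H: no assignment then satisfies all the clues, so bravo ∉ H.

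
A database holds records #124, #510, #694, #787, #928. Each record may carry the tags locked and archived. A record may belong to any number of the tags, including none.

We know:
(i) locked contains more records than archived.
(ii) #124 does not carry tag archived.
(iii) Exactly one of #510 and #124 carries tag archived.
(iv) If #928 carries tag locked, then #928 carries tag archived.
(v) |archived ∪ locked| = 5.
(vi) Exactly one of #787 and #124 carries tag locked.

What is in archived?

From (ii): #124 ∉ archived.
(iii) (exactly one): #510 ∈ archived.
Suppose #694 ∈ archived: no assignment then satisfies all the clues, so #694 ∉ archived.

archived = {#510, #787, #928}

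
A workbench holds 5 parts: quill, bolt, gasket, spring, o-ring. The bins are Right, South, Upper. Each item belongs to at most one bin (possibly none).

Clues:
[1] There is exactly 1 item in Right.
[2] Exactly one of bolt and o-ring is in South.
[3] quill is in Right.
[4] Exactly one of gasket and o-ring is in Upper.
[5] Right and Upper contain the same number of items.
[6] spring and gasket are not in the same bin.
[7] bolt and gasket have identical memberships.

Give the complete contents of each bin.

Right = {quill}; South = {bolt, gasket}; Upper = {o-ring}

From (3): quill ∈ Right.
(1): Right already has 1, so the rest are out.
Suppose bolt ∉ South: no assignment then satisfies all the clues, so bolt ∈ South.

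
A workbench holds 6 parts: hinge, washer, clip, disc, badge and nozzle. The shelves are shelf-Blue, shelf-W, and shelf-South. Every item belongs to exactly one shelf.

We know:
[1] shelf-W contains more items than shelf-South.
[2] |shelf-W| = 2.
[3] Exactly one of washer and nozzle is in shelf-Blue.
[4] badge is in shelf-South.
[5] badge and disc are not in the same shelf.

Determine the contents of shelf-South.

shelf-South = {badge}

From (4): badge ∈ shelf-South.
(5): disc ∉ shelf-South.
Suppose hinge ∈ shelf-South: no assignment then satisfies all the clues, so hinge ∉ shelf-South.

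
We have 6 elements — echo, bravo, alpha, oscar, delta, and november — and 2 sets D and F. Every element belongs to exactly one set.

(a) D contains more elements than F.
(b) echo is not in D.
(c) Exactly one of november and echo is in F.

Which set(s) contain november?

november: D

From (b): echo ∉ D.
Only one set left: echo ∈ F.
(c) (exactly one): november ∉ F.
Only one set left: november ∈ D.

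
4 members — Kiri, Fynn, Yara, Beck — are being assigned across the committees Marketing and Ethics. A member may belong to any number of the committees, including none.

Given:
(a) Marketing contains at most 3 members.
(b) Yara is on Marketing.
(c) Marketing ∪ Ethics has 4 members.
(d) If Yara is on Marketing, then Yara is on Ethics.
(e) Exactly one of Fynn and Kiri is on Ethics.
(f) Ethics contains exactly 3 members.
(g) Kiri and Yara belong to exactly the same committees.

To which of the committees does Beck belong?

Beck: Ethics

From (b): Yara ∈ Marketing.
(d): Yara ∈ Ethics.
(g): Kiri matches Yara: Kiri ∈ Marketing.
(g): Kiri matches Yara: Kiri ∈ Ethics.
(e) (exactly one): Fynn ∉ Ethics.
(f): only 3 candidates remain for Ethics, so all are in.
Suppose Beck ∈ Marketing: no assignment then satisfies all the clues, so Beck ∉ Marketing.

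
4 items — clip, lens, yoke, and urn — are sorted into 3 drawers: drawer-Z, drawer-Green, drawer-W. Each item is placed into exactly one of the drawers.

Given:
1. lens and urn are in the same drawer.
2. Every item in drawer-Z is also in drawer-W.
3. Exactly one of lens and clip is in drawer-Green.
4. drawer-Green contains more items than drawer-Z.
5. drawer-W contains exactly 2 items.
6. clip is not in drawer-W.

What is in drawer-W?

drawer-W = {lens, urn}

From (6): clip ∉ drawer-W.
(2) contrapositive: clip ∉ drawer-Z.
Only one drawer left: clip ∈ drawer-Green.
(3) (exactly one): lens ∉ drawer-Green.
(1): urn matches lens: urn ∉ drawer-Green.
Suppose lens ∉ drawer-W: no assignment then satisfies all the clues, so lens ∈ drawer-W.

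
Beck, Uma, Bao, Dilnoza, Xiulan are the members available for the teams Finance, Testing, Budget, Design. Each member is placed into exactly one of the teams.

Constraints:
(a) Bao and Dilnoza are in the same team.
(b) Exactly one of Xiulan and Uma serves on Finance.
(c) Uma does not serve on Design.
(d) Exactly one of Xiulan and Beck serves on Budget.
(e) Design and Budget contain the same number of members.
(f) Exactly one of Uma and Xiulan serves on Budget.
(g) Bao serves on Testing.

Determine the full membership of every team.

Finance = {Uma}; Testing = {Bao, Dilnoza}; Budget = {Xiulan}; Design = {Beck}

From (c): Uma ∉ Design.
From (g): Bao ∈ Testing.
(a): Dilnoza matches Bao: Dilnoza ∉ Finance.
(a): Dilnoza matches Bao: Dilnoza ∈ Testing.
Suppose Beck ∈ Finance: no assignment then satisfies all the clues, so Beck ∉ Finance.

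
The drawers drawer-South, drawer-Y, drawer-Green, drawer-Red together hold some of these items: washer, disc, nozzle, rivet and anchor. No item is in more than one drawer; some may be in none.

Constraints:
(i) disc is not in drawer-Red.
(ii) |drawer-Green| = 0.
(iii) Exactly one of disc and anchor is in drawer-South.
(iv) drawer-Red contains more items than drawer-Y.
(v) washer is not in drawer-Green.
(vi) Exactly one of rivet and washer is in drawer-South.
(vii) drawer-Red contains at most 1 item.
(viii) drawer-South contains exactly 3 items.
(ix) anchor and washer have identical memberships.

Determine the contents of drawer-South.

From (i): disc ∉ drawer-Red.
From (v): washer ∉ drawer-Green.
(ii): drawer-Green already has 0, so the rest are out.
Suppose washer ∉ drawer-South: no assignment then satisfies all the clues, so washer ∈ drawer-South.

drawer-South = {anchor, nozzle, washer}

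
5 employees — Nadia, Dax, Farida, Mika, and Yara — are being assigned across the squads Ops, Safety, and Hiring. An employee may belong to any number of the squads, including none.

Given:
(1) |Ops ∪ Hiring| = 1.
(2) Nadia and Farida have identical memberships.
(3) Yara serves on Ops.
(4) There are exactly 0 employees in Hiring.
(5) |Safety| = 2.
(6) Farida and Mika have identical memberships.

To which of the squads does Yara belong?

From (3): Yara ∈ Ops.
(4): Hiring already has 0, so the rest are out.
Suppose Yara ∉ Safety: no assignment then satisfies all the clues, so Yara ∈ Safety.

Yara: Ops, Safety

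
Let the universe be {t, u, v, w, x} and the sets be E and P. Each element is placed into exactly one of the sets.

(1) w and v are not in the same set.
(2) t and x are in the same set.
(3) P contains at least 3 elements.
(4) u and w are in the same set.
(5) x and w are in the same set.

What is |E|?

1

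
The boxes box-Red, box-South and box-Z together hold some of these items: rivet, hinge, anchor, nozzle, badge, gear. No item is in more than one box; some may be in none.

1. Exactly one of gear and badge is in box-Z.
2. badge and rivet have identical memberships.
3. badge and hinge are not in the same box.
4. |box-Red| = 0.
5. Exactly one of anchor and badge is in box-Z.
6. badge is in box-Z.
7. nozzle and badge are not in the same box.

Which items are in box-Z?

From (6): badge ∈ box-Z.
(1) (exactly one): gear ∉ box-Z.
(2): rivet matches badge: rivet ∉ box-Red.
(2): rivet matches badge: rivet ∉ box-South.
(2): rivet matches badge: rivet ∈ box-Z.
(3): hinge ∉ box-Z.
(4): box-Red already has 0, so the rest are out.
(5) (exactly one): anchor ∉ box-Z.
(7): nozzle ∉ box-Z.

box-Z = {badge, rivet}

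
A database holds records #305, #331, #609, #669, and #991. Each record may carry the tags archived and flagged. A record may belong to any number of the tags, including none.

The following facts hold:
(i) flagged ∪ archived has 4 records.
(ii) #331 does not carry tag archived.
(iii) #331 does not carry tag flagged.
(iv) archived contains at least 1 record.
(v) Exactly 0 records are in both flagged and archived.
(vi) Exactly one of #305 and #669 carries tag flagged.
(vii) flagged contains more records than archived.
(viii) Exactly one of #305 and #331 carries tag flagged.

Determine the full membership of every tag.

archived = {#669}; flagged = {#305, #609, #991}

From (ii): #331 ∉ archived.
From (iii): #331 ∉ flagged.
(viii) (exactly one): #305 ∈ flagged.
(vi) (exactly one): #669 ∉ flagged.
Suppose #305 ∈ archived: no assignment then satisfies all the clues, so #305 ∉ archived.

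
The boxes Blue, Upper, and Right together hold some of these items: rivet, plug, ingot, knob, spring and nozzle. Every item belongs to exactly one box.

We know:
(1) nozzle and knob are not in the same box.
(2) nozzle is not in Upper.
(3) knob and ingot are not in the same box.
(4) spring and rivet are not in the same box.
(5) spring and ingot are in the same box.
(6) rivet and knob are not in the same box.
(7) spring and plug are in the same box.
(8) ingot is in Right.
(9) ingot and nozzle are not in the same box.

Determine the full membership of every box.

Blue = {nozzle, rivet}; Upper = {knob}; Right = {ingot, plug, spring}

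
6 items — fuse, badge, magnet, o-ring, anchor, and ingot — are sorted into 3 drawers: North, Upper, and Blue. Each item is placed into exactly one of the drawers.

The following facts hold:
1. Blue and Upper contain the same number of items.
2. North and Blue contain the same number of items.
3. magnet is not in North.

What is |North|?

2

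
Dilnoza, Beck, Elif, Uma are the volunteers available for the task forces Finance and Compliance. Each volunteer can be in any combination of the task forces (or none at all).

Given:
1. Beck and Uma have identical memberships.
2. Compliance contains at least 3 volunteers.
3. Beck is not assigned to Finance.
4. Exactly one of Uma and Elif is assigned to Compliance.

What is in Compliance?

Compliance = {Beck, Dilnoza, Uma}

From (3): Beck ∉ Finance.
(1): Uma matches Beck: Uma ∉ Finance.
Suppose Dilnoza ∉ Compliance: no assignment then satisfies all the clues, so Dilnoza ∈ Compliance.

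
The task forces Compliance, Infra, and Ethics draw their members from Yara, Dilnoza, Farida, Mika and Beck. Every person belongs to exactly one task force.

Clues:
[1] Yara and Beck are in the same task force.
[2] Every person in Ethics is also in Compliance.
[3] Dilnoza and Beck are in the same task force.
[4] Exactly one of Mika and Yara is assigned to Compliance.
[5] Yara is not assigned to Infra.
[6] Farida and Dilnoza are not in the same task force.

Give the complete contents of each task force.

Compliance = {Beck, Dilnoza, Yara}; Infra = {Farida, Mika}; Ethics = {}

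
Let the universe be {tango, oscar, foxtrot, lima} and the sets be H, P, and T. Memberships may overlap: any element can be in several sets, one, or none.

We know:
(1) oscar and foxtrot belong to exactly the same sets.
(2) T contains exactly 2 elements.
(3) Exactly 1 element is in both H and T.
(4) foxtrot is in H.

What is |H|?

From (4): foxtrot ∈ H.
(1): oscar matches foxtrot: oscar ∈ H.
Suppose tango ∉ T: no assignment then satisfies all the clues, so tango ∈ T.

3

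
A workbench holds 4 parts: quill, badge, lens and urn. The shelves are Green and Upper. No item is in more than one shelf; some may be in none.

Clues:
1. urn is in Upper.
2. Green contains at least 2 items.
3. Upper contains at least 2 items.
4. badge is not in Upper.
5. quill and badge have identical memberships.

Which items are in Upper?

Upper = {lens, urn}

From (1): urn ∈ Upper.
From (4): badge ∉ Upper.
(5): quill matches badge: quill ∉ Upper.
(3): only 2 candidates remain for Upper, so all are in.
(2): only 2 candidates remain for Green, so all are in.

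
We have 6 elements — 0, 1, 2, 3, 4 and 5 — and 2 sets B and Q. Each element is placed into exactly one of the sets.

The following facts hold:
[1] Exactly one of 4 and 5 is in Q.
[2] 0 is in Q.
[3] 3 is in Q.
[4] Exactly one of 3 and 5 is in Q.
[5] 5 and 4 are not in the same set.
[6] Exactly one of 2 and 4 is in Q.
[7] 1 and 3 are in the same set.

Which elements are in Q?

Q = {0, 1, 3, 4}

From (2): 0 ∈ Q.
From (3): 3 ∈ Q.
(4) (exactly one): 5 ∉ Q.
(7): 1 matches 3: 1 ∉ B.
(7): 1 matches 3: 1 ∈ Q.
Only one set left: 5 ∈ B.
(1) (exactly one): 4 ∈ Q.
(6) (exactly one): 2 ∉ Q.
Only one set left: 2 ∈ B.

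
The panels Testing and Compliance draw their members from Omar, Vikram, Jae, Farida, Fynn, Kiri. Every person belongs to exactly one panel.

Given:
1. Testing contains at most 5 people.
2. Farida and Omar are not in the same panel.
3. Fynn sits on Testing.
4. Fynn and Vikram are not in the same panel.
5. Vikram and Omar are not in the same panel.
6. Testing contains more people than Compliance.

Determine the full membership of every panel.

Testing = {Fynn, Jae, Kiri, Omar}; Compliance = {Farida, Vikram}

From (3): Fynn ∈ Testing.
(4): Vikram ∉ Testing.
Only one panel left: Vikram ∈ Compliance.
(5): Omar ∉ Compliance.
Only one panel left: Omar ∈ Testing.
(2): Farida ∉ Testing.
Only one panel left: Farida ∈ Compliance.
Suppose Jae ∉ Testing: no assignment then satisfies all the clues, so Jae ∈ Testing.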